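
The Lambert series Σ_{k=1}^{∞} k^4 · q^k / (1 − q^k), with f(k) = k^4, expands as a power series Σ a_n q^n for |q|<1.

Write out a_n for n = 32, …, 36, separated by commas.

1118481, 1200644, 1419874, 1503652, 1813539

[q^32] f(1)=1,f(2)=16,f(4)=256,f(8)=4096,f(16)=65536,f(32)=1048576 ⇒ 1118481
n=33: 33·1 11·3 3·11 1·33  f→[1185921+14641+81+1]=1200644
[q^34] f(34)=1336336,f(17)=83521,f(2)=16,f(1)=1 ⇒ 1419874
q^35  k|35↦f(k): 35:1500625 7:2401 5:625 1:1  a_35=1503652
q^36  k|36↦f(k): 1:1 2:16 3:81 4:256 6:1296 9:6561 12:20736 18:104976 36:1679616  a_36=1813539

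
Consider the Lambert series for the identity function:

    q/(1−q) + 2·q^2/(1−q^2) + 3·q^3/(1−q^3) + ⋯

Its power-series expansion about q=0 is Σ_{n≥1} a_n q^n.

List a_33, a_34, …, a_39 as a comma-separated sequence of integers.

[q^33] f(33)=33,f(11)=11,f(3)=3,f(1)=1 ⇒ 48
[q^34] f(1)=1,f(2)=2,f(17)=17,f(34)=34 ⇒ 54
q^35  k|35↦f(k): 1:1 5:5 7:7 35:35  a_35=48
[q^36] f(1)=1,f(2)=2,f(3)=3,f(4)=4,f(6)=6,f(9)=9,f(12)=12,f(18)=18,f(36)=36 ⇒ 91
[q^37] f(1)=1,f(37)=37 ⇒ 38
q^38  k|38↦f(k): 1:1 2:2 19:19 38:38  a_38=60
d|39:{39,13,3,1}  Σf=39+13+3+1=56

48, 54, 48, 91, 38, 60, 56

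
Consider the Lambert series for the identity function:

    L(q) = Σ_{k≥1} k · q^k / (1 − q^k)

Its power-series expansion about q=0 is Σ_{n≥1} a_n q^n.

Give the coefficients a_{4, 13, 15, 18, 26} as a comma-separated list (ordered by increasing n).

d|4:{1,2,4}  Σf=1+2+4=7
q^13  k|13↦f(k): 13:13 1:1  a_13=14
n=15: 15·1 5·3 3·5 1·15  f→[15+5+3+1]=24
d|18:{1,2,3,6,9,18}  Σf=1+2+3+6+9+18=39
q^26  k|26↦f(k): 26:26 13:13 2:2 1:1  a_26=42

7, 14, 24, 39, 42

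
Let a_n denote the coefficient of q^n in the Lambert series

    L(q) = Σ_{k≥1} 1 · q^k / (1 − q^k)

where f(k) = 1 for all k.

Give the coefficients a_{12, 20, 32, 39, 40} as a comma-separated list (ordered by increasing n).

[q^12] f(12)=1,f(6)=1,f(4)=1,f(3)=1,f(2)=1,f(1)=1 ⇒ 6
n=20: 20·1 10·2 5·4 4·5 2·10 1·20  f→[1+1+1+1+1+1]=6
d|32:{32,16,8,4,2,1}  Σf=1+1+1+1+1+1=6
n=39: 39·1 13·3 3·13 1·39  f→[1+1+1+1]=4
[q^40] f(40)=1,f(20)=1,f(10)=1,f(8)=1,f(5)=1,f(4)=1,f(2)=1,f(1)=1 ⇒ 8

6, 6, 6, 4, 8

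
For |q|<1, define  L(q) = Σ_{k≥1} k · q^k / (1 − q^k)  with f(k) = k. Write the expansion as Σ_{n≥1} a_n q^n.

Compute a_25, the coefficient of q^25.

a_25 = 31

q^25  k|25↦f(k): 1:1 5:5 25:25  a_25=31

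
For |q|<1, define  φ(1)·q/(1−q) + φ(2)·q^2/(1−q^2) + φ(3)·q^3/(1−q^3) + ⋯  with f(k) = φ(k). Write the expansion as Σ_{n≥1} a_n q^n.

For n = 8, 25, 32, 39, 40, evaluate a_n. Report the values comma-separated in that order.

q^8  k|8↦φ(k): 8:4 4:2 2:1 1:1  a_8=8
d|25:{1,5,25}  Σφ=1+4+20=25
q^32  k|32↦φ(k): 1:1 2:1 4:2 8:4 16:8 32:16  a_32=32
d|39:{39,13,3,1}  Σφ=24+12+2+1=39
d|40:{1,2,4,5,8,10,20,40}  Σφ=1+1+2+4+4+4+8+16=40

8, 25, 32, 39, 40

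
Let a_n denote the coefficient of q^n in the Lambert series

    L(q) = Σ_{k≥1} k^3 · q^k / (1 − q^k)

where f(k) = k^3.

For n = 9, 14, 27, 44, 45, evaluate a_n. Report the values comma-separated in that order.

d|9:{1,3,9}  Σf=1+27+729=757
d|14:{1,2,7,14}  Σf=1+8+343+2744=3096
[q^27] f(1)=1,f(3)=27,f(9)=729,f(27)=19683 ⇒ 20440
n=44: 44·1 22·2 11·4 4·11 2·22 1·44  f→[85184+10648+1331+64+8+1]=97236
q^45  k|45↦f(k): 1:1 3:27 5:125 9:729 15:3375 45:91125  a_45=95382

757, 3096, 20440, 97236, 95382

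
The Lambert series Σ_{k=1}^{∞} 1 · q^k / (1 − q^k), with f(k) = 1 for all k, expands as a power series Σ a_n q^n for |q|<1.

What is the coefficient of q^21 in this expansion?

n=21: 1·21 3·7 7·3 21·1  f→[1+1+1+1]=4

a_21 = 4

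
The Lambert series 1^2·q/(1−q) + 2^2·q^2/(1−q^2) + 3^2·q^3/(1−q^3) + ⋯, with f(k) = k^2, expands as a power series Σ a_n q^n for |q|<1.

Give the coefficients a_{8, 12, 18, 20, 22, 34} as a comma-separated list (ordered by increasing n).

85, 210, 455, 546, 610, 1450

n=8: 8·1 4·2 2·4 1·8  f→[64+16+4+1]=85
q^12  k|12↦f(k): 1:1 2:4 3:9 4:16 6:36 12:144  a_12=210
q^18  k|18↦f(k): 1:1 2:4 3:9 6:36 9:81 18:324  a_18=455
[q^20] f(20)=400,f(10)=100,f(5)=25,f(4)=16,f(2)=4,f(1)=1 ⇒ 546
q^22  k|22↦f(k): 1:1 2:4 11:121 22:484  a_22=610
n=34: 34·1 17·2 2·17 1·34  f→[1156+289+4+1]=1450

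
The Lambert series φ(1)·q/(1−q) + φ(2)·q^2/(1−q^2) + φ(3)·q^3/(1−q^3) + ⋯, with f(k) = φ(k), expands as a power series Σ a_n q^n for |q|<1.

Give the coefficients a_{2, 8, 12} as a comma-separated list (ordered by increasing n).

d|2:{2,1}  Σφ=1+1=2
[q^8] φ(1)=1,φ(2)=1,φ(4)=2,φ(8)=4 ⇒ 8
d|12:{12,6,4,3,2,1}  Σφ=4+2+2+2+1+1=12

2, 8, 12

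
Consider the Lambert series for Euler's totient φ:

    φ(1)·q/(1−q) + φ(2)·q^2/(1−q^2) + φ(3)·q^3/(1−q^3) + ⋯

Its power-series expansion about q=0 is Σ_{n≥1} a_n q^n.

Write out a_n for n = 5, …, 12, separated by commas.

[q^5] φ(5)=4,φ(1)=1 ⇒ 5
d|6:{1,2,3,6}  Σφ=1+1+2+2=6
[q^7] φ(1)=1,φ(7)=6 ⇒ 7
q^8  k|8↦φ(k): 8:4 4:2 2:1 1:1  a_8=8
q^9  k|9↦φ(k): 1:1 3:2 9:6  a_9=9
d|10:{1,2,5,10}  Σφ=1+1+4+4=10
[q^11] φ(1)=1,φ(11)=10 ⇒ 11
d|12:{1,2,3,4,6,12}  Σφ=1+1+2+2+2+4=12

5, 6, 7, 8, 9, 10, 11, 12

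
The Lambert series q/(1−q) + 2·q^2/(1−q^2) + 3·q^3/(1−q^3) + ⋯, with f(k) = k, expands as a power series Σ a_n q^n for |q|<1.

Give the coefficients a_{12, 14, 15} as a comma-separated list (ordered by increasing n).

q^12  k|12↦f(k): 1:1 2:2 3:3 4:4 6:6 12:12  a_12=28
q^14  k|14↦f(k): 1:1 2:2 7:7 14:14  a_14=24
n=15: 15·1 5·3 3·5 1·15  f→[15+5+3+1]=24

28, 24, 24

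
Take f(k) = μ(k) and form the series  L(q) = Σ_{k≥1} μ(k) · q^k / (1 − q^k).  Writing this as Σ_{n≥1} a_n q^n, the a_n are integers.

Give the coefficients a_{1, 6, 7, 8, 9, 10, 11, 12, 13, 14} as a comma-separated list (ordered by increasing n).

d|1:{1}  Σμ=1=1
n=6: 1·6 2·3 3·2 6·1  μ→[1+(-1)+(-1)+1]=0
[q^7] μ(1)=1,μ(7)=-1 ⇒ 0
q^8  k|8↦μ(k): 8:0 4:0 2:-1 1:1  a_8=0
d|9:{1,3,9}  Σμ=1+(-1)+0=0
n=10: 10·1 5·2 2·5 1·10  μ→[1+(-1)+(-1)+1]=0
d|11:{1,11}  Σμ=1+(-1)=0
d|12:{1,2,3,4,6,12}  Σμ=1+(-1)+(-1)+0+1+0=0
d|13:{1,13}  Σμ=1+(-1)=0
[q^14] μ(14)=1,μ(7)=-1,μ(2)=-1,μ(1)=1 ⇒ 0

1, 0, 0, 0, 0, 0, 0, 0, 0, 0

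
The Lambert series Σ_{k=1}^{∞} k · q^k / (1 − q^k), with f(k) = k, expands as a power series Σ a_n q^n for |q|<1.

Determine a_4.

a_4 = 7

q^4  k|4↦f(k): 1:1 2:2 4:4  a_4=7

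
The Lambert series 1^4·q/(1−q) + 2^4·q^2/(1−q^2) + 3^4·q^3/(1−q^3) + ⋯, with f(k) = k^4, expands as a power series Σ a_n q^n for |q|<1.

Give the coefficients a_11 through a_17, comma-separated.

14642, 22386, 28562, 40834, 51332, 69905, 83522

[q^11] f(11)=14641,f(1)=1 ⇒ 14642
q^12  k|12↦f(k): 1:1 2:16 3:81 4:256 6:1296 12:20736  a_12=22386
n=13: 1·13 13·1  f→[1+28561]=28562
q^14  k|14↦f(k): 1:1 2:16 7:2401 14:38416  a_14=40834
d|15:{15,5,3,1}  Σf=50625+625+81+1=51332
n=16: 1·16 2·8 4·4 8·2 16·1  f→[1+16+256+4096+65536]=69905
[q^17] f(17)=83521,f(1)=1 ⇒ 83522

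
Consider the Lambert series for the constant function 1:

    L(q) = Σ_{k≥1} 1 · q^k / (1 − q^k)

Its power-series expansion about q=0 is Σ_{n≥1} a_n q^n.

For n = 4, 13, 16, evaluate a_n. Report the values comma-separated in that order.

3, 2, 5

q^4  k|4↦f(k): 4:1 2:1 1:1  a_4=3
d|13:{13,1}  Σf=1+1=2
q^16  k|16↦f(k): 16:1 8:1 4:1 2:1 1:1  a_16=5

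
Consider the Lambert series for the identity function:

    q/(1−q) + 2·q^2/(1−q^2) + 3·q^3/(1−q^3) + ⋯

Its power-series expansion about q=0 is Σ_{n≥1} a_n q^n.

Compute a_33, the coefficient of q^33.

a_33 = 48

n=33: 1·33 3·11 11·3 33·1  f→[1+3+11+33]=48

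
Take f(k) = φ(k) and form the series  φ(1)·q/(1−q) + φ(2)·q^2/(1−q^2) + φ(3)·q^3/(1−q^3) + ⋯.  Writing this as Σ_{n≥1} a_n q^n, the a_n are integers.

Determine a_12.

q^12  k|12↦φ(k): 12:4 6:2 4:2 3:2 2:1 1:1  a_12=12

a_12 = 12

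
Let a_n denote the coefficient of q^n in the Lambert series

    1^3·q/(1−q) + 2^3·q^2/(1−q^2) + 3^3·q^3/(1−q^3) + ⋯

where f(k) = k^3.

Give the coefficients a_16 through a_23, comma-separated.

4681, 4914, 6813, 6860, 9198, 9632, 11988, 12168

[q^16] f(1)=1,f(2)=8,f(4)=64,f(8)=512,f(16)=4096 ⇒ 4681
n=17: 17·1 1·17  f→[4913+1]=4914
d|18:{18,9,6,3,2,1}  Σf=5832+729+216+27+8+1=6813
[q^19] f(1)=1,f(19)=6859 ⇒ 6860
n=20: 20·1 10·2 5·4 4·5 2·10 1·20  f→[8000+1000+125+64+8+1]=9198
d|21:{1,3,7,21}  Σf=1+27+343+9261=9632
n=22: 1·22 2·11 11·2 22·1  f→[1+8+1331+10648]=11988
d|23:{23,1}  Σf=12167+1=12168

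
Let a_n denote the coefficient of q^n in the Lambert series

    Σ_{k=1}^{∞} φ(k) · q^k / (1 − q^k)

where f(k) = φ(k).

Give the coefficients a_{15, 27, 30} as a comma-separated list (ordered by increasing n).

n=15: 15·1 5·3 3·5 1·15  φ→[8+4+2+1]=15
q^27  k|27↦φ(k): 27:18 9:6 3:2 1:1  a_27=27
q^30  k|30↦φ(k): 30:8 15:8 10:4 6:2 5:4 3:2 2:1 1:1  a_30=30

15, 27, 30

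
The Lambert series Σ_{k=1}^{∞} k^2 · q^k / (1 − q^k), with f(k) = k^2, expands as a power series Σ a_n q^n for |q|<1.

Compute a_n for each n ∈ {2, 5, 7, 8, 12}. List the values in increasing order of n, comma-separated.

d|2:{1,2}  Σf=1+4=5
n=5: 5·1 1·5  f→[25+1]=26
n=7: 7·1 1·7  f→[49+1]=50
[q^8] f(8)=64,f(4)=16,f(2)=4,f(1)=1 ⇒ 85
[q^12] f(1)=1,f(2)=4,f(3)=9,f(4)=16,f(6)=36,f(12)=144 ⇒ 210

5, 26, 50, 85, 210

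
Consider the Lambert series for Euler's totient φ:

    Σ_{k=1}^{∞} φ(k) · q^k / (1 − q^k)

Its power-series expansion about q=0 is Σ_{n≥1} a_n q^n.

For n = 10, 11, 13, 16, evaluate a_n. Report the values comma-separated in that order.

q^10  k|10↦φ(k): 1:1 2:1 5:4 10:4  a_10=10
[q^11] φ(11)=10,φ(1)=1 ⇒ 11
[q^13] φ(13)=12,φ(1)=1 ⇒ 13
[q^16] φ(1)=1,φ(2)=1,φ(4)=2,φ(8)=4,φ(16)=8 ⇒ 16

10, 11, 13, 16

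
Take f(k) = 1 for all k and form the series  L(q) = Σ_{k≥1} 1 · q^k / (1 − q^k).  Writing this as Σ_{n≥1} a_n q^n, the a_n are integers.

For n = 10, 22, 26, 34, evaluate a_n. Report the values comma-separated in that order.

q^10  k|10↦f(k): 1:1 2:1 5:1 10:1  a_10=4
d|22:{1,2,11,22}  Σf=1+1+1+1=4
n=26: 1·26 2·13 13·2 26·1  f→[1+1+1+1]=4
[q^34] f(34)=1,f(17)=1,f(2)=1,f(1)=1 ⇒ 4

4, 4, 4, 4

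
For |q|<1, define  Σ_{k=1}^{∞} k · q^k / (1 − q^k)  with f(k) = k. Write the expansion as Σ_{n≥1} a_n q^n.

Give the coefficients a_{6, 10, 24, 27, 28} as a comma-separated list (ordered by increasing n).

12, 18, 60, 40, 56

d|6:{1,2,3,6}  Σf=1+2+3+6=12
d|10:{10,5,2,1}  Σf=10+5+2+1=18
q^24  k|24↦f(k): 1:1 2:2 3:3 4:4 6:6 8:8 12:12 24:24  a_24=60
[q^27] f(27)=27,f(9)=9,f(3)=3,f(1)=1 ⇒ 40
n=28: 1·28 2·14 4·7 7·4 14·2 28·1  f→[1+2+4+7+14+28]=56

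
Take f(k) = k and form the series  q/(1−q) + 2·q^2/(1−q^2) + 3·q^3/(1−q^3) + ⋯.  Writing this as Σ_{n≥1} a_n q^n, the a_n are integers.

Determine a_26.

d|26:{26,13,2,1}  Σf=26+13+2+1=42

a_26 = 42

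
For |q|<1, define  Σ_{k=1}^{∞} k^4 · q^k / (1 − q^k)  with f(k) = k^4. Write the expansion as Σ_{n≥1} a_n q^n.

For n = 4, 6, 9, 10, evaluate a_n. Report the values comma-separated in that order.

273, 1394, 6643, 10642

d|4:{4,2,1}  Σf=256+16+1=273
q^6  k|6↦f(k): 6:1296 3:81 2:16 1:1  a_6=1394
[q^9] f(9)=6561,f(3)=81,f(1)=1 ⇒ 6643
d|10:{1,2,5,10}  Σf=1+16+625+10000=10642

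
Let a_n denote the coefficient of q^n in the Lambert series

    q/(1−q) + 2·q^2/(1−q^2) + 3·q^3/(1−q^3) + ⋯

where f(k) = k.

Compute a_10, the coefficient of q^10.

[q^10] f(1)=1,f(2)=2,f(5)=5,f(10)=10 ⇒ 18

a_10 = 18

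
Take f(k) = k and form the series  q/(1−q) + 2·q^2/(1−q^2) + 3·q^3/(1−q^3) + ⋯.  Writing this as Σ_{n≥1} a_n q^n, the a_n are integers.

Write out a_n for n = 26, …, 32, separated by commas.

42, 40, 56, 30, 72, 32, 63

q^26  k|26↦f(k): 1:1 2:2 13:13 26:26  a_26=42
q^27  k|27↦f(k): 1:1 3:3 9:9 27:27  a_27=40
d|28:{1,2,4,7,14,28}  Σf=1+2+4+7+14+28=56
n=29: 29·1 1·29  f→[29+1]=30
n=30: 1·30 2·15 3·10 5·6 6·5 10·3 15·2 30·1  f→[1+2+3+5+6+10+15+30]=72
d|31:{1,31}  Σf=1+31=32
n=32: 32·1 16·2 8·4 4·8 2·16 1·32  f→[32+16+8+4+2+1]=63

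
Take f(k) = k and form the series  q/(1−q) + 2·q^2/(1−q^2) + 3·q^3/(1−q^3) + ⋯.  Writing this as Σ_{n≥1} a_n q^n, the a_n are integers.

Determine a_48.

a_48 = 124

q^48  k|48↦f(k): 1:1 2:2 3:3 4:4 6:6 8:8 12:12 16:16 24:24 48:48  a_48=124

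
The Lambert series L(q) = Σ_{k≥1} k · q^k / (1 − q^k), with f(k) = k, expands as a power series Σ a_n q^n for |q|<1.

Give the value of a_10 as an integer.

[q^10] f(1)=1,f(2)=2,f(5)=5,f(10)=10 ⇒ 18

a_10 = 18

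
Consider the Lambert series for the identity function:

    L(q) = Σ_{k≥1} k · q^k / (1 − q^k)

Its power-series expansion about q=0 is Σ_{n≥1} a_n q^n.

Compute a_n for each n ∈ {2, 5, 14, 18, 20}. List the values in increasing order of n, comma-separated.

d|2:{2,1}  Σf=2+1=3
[q^5] f(1)=1,f(5)=5 ⇒ 6
q^14  k|14↦f(k): 14:14 7:7 2:2 1:1  a_14=24
n=18: 18·1 9·2 6·3 3·6 2·9 1·18  f→[18+9+6+3+2+1]=39
n=20: 1·20 2·10 4·5 5·4 10·2 20·1  f→[1+2+4+5+10+20]=42

3, 6, 24, 39, 42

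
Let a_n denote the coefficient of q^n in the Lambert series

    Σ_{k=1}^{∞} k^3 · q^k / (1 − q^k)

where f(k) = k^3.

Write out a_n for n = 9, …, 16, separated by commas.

[q^9] f(9)=729,f(3)=27,f(1)=1 ⇒ 757
[q^10] f(1)=1,f(2)=8,f(5)=125,f(10)=1000 ⇒ 1134
n=11: 11·1 1·11  f→[1331+1]=1332
d|12:{12,6,4,3,2,1}  Σf=1728+216+64+27+8+1=2044
n=13: 13·1 1·13  f→[2197+1]=2198
d|14:{1,2,7,14}  Σf=1+8+343+2744=3096
q^15  k|15↦f(k): 15:3375 5:125 3:27 1:1  a_15=3528
q^16  k|16↦f(k): 1:1 2:8 4:64 8:512 16:4096  a_16=4681

757, 1134, 1332, 2044, 2198, 3096, 3528, 4681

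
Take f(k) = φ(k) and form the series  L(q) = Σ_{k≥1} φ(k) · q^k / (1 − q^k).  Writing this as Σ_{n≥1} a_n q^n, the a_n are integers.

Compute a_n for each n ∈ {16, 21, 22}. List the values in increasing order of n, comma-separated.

n=16: 16·1 8·2 4·4 2·8 1·16  φ→[8+4+2+1+1]=16
q^21  k|21↦φ(k): 1:1 3:2 7:6 21:12  a_21=21
n=22: 22·1 11·2 2·11 1·22  φ→[10+10+1+1]=22

16, 21, 22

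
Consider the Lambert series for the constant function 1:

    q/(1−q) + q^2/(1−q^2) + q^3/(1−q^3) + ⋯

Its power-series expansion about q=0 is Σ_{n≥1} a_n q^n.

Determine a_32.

a_32 = 6

q^32  k|32↦f(k): 32:1 16:1 8:1 4:1 2:1 1:1  a_32=6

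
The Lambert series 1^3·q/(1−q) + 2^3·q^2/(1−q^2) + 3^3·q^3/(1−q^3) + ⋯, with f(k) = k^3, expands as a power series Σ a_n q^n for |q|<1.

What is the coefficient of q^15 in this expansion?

a_15 = 3528

q^15  k|15↦f(k): 1:1 3:27 5:125 15:3375  a_15=3528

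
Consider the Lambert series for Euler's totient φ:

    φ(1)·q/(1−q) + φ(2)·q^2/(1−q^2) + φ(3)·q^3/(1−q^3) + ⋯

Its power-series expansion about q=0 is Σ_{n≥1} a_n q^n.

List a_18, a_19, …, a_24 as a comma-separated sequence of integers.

q^18  k|18↦φ(k): 18:6 9:6 6:2 3:2 2:1 1:1  a_18=18
d|19:{19,1}  Σφ=18+1=19
[q^20] φ(20)=8,φ(10)=4,φ(5)=4,φ(4)=2,φ(2)=1,φ(1)=1 ⇒ 20
q^21  k|21↦φ(k): 21:12 7:6 3:2 1:1  a_21=21
q^22  k|22↦φ(k): 22:10 11:10 2:1 1:1  a_22=22
d|23:{23,1}  Σφ=22+1=23
q^24  k|24↦φ(k): 1:1 2:1 3:2 4:2 6:2 8:4 12:4 24:8  a_24=24

18, 19, 20, 21, 22, 23, 24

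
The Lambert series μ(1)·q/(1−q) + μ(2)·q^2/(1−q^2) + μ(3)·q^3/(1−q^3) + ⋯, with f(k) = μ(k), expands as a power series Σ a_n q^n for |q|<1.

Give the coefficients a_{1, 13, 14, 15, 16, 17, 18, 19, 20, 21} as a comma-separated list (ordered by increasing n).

[q^1] μ(1)=1 ⇒ 1
n=13: 1·13 13·1  μ→[1+(-1)]=0
[q^14] μ(14)=1,μ(7)=-1,μ(2)=-1,μ(1)=1 ⇒ 0
q^15  k|15↦μ(k): 15:1 5:-1 3:-1 1:1  a_15=0
[q^16] μ(1)=1,μ(2)=-1,μ(4)=0,μ(8)=0,μ(16)=0 ⇒ 0
[q^17] μ(17)=-1,μ(1)=1 ⇒ 0
q^18  k|18↦μ(k): 1:1 2:-1 3:-1 6:1 9:0 18:0  a_18=0
d|19:{1,19}  Σμ=1+(-1)=0
d|20:{1,2,4,5,10,20}  Σμ=1+(-1)+0+(-1)+1+0=0
[q^21] μ(1)=1,μ(3)=-1,μ(7)=-1,μ(21)=1 ⇒ 0

1, 0, 0, 0, 0, 0, 0, 0, 0, 0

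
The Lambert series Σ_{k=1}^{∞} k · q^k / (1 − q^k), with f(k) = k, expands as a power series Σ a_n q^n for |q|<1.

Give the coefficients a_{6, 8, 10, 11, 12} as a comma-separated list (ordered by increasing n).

d|6:{1,2,3,6}  Σf=1+2+3+6=12
d|8:{1,2,4,8}  Σf=1+2+4+8=15
[q^10] f(1)=1,f(2)=2,f(5)=5,f(10)=10 ⇒ 18
d|11:{1,11}  Σf=1+11=12
q^12  k|12↦f(k): 1:1 2:2 3:3 4:4 6:6 12:12  a_12=28

12, 15, 18, 12, 28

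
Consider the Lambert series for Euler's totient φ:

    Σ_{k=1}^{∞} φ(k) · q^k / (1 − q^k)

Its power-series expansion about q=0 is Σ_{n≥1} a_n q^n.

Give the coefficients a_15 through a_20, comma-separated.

[q^15] φ(1)=1,φ(3)=2,φ(5)=4,φ(15)=8 ⇒ 15
d|16:{16,8,4,2,1}  Σφ=8+4+2+1+1=16
[q^17] φ(1)=1,φ(17)=16 ⇒ 17
n=18: 18·1 9·2 6·3 3·6 2·9 1·18  φ→[6+6+2+2+1+1]=18
n=19: 19·1 1·19  φ→[18+1]=19
[q^20] φ(1)=1,φ(2)=1,φ(4)=2,φ(5)=4,φ(10)=4,φ(20)=8 ⇒ 20

15, 16, 17, 18, 19, 20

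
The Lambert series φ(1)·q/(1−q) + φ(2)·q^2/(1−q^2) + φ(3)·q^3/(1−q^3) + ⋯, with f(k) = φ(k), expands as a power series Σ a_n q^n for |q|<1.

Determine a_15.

n=15: 1·15 3·5 5·3 15·1  φ→[1+2+4+8]=15

a_15 = 15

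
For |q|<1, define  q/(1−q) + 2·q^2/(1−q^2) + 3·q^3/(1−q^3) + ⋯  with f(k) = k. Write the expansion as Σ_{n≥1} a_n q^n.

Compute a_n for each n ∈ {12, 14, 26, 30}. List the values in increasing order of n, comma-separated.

28, 24, 42, 72

d|12:{12,6,4,3,2,1}  Σf=12+6+4+3+2+1=28
d|14:{1,2,7,14}  Σf=1+2+7+14=24
n=26: 1·26 2·13 13·2 26·1  f→[1+2+13+26]=42
[q^30] f(30)=30,f(15)=15,f(10)=10,f(6)=6,f(5)=5,f(3)=3,f(2)=2,f(1)=1 ⇒ 72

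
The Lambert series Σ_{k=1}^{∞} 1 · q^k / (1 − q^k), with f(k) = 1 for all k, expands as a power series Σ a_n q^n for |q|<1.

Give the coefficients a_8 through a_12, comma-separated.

4, 3, 4, 2, 6

n=8: 1·8 2·4 4·2 8·1  f→[1+1+1+1]=4
n=9: 1·9 3·3 9·1  f→[1+1+1]=3
q^10  k|10↦f(k): 10:1 5:1 2:1 1:1  a_10=4
n=11: 1·11 11·1  f→[1+1]=2
d|12:{12,6,4,3,2,1}  Σf=1+1+1+1+1+1=6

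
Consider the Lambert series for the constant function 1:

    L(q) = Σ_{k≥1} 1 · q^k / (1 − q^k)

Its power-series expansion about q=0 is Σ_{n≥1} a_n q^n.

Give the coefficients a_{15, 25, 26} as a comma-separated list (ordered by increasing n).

q^15  k|15↦f(k): 1:1 3:1 5:1 15:1  a_15=4
q^25  k|25↦f(k): 25:1 5:1 1:1  a_25=3
n=26: 26·1 13·2 2·13 1·26  f→[1+1+1+1]=4

4, 3, 4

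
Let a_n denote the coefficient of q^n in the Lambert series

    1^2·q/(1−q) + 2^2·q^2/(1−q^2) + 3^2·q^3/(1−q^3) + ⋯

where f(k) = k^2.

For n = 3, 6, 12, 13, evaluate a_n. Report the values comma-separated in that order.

10, 50, 210, 170

n=3: 1·3 3·1  f→[1+9]=10
[q^6] f(6)=36,f(3)=9,f(2)=4,f(1)=1 ⇒ 50
[q^12] f(12)=144,f(6)=36,f(4)=16,f(3)=9,f(2)=4,f(1)=1 ⇒ 210
q^13  k|13↦f(k): 1:1 13:169  a_13=170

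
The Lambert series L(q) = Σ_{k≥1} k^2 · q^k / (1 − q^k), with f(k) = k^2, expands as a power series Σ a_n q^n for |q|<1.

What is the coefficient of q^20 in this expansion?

d|20:{1,2,4,5,10,20}  Σf=1+4+16+25+100+400=546

a_20 = 546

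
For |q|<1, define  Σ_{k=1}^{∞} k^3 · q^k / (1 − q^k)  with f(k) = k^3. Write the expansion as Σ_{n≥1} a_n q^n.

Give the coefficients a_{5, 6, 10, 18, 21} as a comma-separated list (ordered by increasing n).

[q^5] f(5)=125,f(1)=1 ⇒ 126
d|6:{6,3,2,1}  Σf=216+27+8+1=252
n=10: 1·10 2·5 5·2 10·1  f→[1+8+125+1000]=1134
[q^18] f(1)=1,f(2)=8,f(3)=27,f(6)=216,f(9)=729,f(18)=5832 ⇒ 6813
d|21:{21,7,3,1}  Σf=9261+343+27+1=9632

126, 252, 1134, 6813, 9632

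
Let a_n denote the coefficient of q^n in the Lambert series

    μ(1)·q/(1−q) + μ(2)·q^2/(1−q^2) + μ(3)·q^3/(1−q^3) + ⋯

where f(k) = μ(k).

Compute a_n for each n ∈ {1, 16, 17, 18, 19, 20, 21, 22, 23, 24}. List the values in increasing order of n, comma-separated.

q^1  k|1↦μ(k): 1:1  a_1=1
d|16:{16,8,4,2,1}  Σμ=0+0+0+(-1)+1=0
n=17: 17·1 1·17  μ→[(-1)+1]=0
n=18: 1·18 2·9 3·6 6·3 9·2 18·1  μ→[1+(-1)+(-1)+1+0+0]=0
[q^19] μ(19)=-1,μ(1)=1 ⇒ 0
q^20  k|20↦μ(k): 1:1 2:-1 4:0 5:-1 10:1 20:0  a_20=0
q^21  k|21↦μ(k): 21:1 7:-1 3:-1 1:1  a_21=0
[q^22] μ(1)=1,μ(2)=-1,μ(11)=-1,μ(22)=1 ⇒ 0
q^23  k|23↦μ(k): 1:1 23:-1  a_23=0
q^24  k|24↦μ(k): 1:1 2:-1 3:-1 4:0 6:1 8:0 12:0 24:0  a_24=0

1, 0, 0, 0, 0, 0, 0, 0, 0, 0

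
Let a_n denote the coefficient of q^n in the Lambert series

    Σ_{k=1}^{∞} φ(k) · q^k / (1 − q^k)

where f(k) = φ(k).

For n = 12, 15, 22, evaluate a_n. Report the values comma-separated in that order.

[q^12] φ(1)=1,φ(2)=1,φ(3)=2,φ(4)=2,φ(6)=2,φ(12)=4 ⇒ 12
q^15  k|15↦φ(k): 1:1 3:2 5:4 15:8  a_15=15
d|22:{1,2,11,22}  Σφ=1+1+10+10=22

12, 15, 22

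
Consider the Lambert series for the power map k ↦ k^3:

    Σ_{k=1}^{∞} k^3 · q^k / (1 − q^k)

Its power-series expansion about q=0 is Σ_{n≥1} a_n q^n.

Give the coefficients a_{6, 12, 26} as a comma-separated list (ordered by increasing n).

q^6  k|6↦f(k): 1:1 2:8 3:27 6:216  a_6=252
[q^12] f(1)=1,f(2)=8,f(3)=27,f(4)=64,f(6)=216,f(12)=1728 ⇒ 2044
[q^26] f(26)=17576,f(13)=2197,f(2)=8,f(1)=1 ⇒ 19782

252, 2044, 19782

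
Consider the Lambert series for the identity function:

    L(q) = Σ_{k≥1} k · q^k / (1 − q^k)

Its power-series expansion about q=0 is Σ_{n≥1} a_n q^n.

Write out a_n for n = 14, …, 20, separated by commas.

24, 24, 31, 18, 39, 20, 42

d|14:{1,2,7,14}  Σf=1+2+7+14=24
d|15:{1,3,5,15}  Σf=1+3+5+15=24
[q^16] f(1)=1,f(2)=2,f(4)=4,f(8)=8,f(16)=16 ⇒ 31
d|17:{1,17}  Σf=1+17=18
n=18: 18·1 9·2 6·3 3·6 2·9 1·18  f→[18+9+6+3+2+1]=39
[q^19] f(19)=19,f(1)=1 ⇒ 20
[q^20] f(20)=20,f(10)=10,f(5)=5,f(4)=4,f(2)=2,f(1)=1 ⇒ 42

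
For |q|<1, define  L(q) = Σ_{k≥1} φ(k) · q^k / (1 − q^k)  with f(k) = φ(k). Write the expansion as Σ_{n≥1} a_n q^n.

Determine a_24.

d|24:{1,2,3,4,6,8,12,24}  Σφ=1+1+2+2+2+4+4+8=24

a_24 = 24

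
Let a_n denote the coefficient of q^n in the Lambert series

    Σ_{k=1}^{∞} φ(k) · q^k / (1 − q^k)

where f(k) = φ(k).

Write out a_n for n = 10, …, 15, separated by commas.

q^10  k|10↦φ(k): 1:1 2:1 5:4 10:4  a_10=10
d|11:{11,1}  Σφ=10+1=11
[q^12] φ(1)=1,φ(2)=1,φ(3)=2,φ(4)=2,φ(6)=2,φ(12)=4 ⇒ 12
d|13:{13,1}  Σφ=12+1=13
q^14  k|14↦φ(k): 1:1 2:1 7:6 14:6  a_14=14
[q^15] φ(15)=8,φ(5)=4,φ(3)=2,φ(1)=1 ⇒ 15

10, 11, 12, 13, 14, 15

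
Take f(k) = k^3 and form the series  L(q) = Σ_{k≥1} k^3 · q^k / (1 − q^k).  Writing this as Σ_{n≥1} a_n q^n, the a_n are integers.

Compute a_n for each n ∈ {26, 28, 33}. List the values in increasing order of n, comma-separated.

n=26: 1·26 2·13 13·2 26·1  f→[1+8+2197+17576]=19782
q^28  k|28↦f(k): 1:1 2:8 4:64 7:343 14:2744 28:21952  a_28=25112
q^33  k|33↦f(k): 33:35937 11:1331 3:27 1:1  a_33=37296

19782, 25112, 37296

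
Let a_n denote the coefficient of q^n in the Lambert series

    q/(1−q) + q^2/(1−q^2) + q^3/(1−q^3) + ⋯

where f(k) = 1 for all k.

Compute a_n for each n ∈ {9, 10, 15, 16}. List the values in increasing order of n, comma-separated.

3, 4, 4, 5

q^9  k|9↦f(k): 1:1 3:1 9:1  a_9=3
d|10:{10,5,2,1}  Σf=1+1+1+1=4
[q^15] f(1)=1,f(3)=1,f(5)=1,f(15)=1 ⇒ 4
n=16: 16·1 8·2 4·4 2·8 1·16  f→[1+1+1+1+1]=5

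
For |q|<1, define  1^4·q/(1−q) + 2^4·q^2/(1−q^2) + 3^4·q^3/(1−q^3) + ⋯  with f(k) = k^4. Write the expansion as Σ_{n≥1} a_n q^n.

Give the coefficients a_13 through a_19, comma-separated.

28562, 40834, 51332, 69905, 83522, 112931, 130322

q^13  k|13↦f(k): 13:28561 1:1  a_13=28562
[q^14] f(14)=38416,f(7)=2401,f(2)=16,f(1)=1 ⇒ 40834
n=15: 15·1 5·3 3·5 1·15  f→[50625+625+81+1]=51332
d|16:{16,8,4,2,1}  Σf=65536+4096+256+16+1=69905
[q^17] f(1)=1,f(17)=83521 ⇒ 83522
n=18: 18·1 9·2 6·3 3·6 2·9 1·18  f→[104976+6561+1296+81+16+1]=112931
q^19  k|19↦f(k): 1:1 19:130321  a_19=130322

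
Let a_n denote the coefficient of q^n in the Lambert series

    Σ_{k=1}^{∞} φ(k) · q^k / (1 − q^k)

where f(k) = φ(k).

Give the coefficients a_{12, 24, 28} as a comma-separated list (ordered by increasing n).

d|12:{1,2,3,4,6,12}  Σφ=1+1+2+2+2+4=12
d|24:{24,12,8,6,4,3,2,1}  Σφ=8+4+4+2+2+2+1+1=24
d|28:{1,2,4,7,14,28}  Σφ=1+1+2+6+6+12=28

12, 24, 28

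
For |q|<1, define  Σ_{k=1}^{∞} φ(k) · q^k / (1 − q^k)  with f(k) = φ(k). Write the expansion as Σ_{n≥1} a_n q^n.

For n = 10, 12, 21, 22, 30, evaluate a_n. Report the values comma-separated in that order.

[q^10] φ(1)=1,φ(2)=1,φ(5)=4,φ(10)=4 ⇒ 10
n=12: 12·1 6·2 4·3 3·4 2·6 1·12  φ→[4+2+2+2+1+1]=12
d|21:{21,7,3,1}  Σφ=12+6+2+1=21
[q^22] φ(1)=1,φ(2)=1,φ(11)=10,φ(22)=10 ⇒ 22
d|30:{30,15,10,6,5,3,2,1}  Σφ=8+8+4+2+4+2+1+1=30

10, 12, 21, 22, 30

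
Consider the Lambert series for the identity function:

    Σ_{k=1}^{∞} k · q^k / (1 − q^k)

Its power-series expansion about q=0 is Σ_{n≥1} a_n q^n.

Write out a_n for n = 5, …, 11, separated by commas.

d|5:{1,5}  Σf=1+5=6
n=6: 1·6 2·3 3·2 6·1  f→[1+2+3+6]=12
[q^7] f(7)=7,f(1)=1 ⇒ 8
[q^8] f(8)=8,f(4)=4,f(2)=2,f(1)=1 ⇒ 15
[q^9] f(1)=1,f(3)=3,f(9)=9 ⇒ 13
q^10  k|10↦f(k): 1:1 2:2 5:5 10:10  a_10=18
n=11: 1·11 11·1  f→[1+11]=12

6, 12, 8, 15, 13, 18, 12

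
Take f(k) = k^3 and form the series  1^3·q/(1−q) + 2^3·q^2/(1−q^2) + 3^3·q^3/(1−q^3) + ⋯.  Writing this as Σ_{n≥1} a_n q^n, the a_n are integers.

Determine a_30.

n=30: 30·1 15·2 10·3 6·5 5·6 3·10 2·15 1·30  f→[27000+3375+1000+216+125+27+8+1]=31752

a_30 = 31752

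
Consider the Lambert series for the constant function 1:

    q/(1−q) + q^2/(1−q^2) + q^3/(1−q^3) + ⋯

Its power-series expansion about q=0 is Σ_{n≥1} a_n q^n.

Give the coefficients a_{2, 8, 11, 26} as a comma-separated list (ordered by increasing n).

q^2  k|2↦f(k): 1:1 2:1  a_2=2
q^8  k|8↦f(k): 8:1 4:1 2:1 1:1  a_8=4
q^11  k|11↦f(k): 11:1 1:1  a_11=2
n=26: 26·1 13·2 2·13 1·26  f→[1+1+1+1]=4

2, 4, 2, 4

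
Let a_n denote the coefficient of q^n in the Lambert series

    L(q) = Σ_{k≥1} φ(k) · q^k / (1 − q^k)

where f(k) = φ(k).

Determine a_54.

[q^54] φ(1)=1,φ(2)=1,φ(3)=2,φ(6)=2,φ(9)=6,φ(18)=6,φ(27)=18,φ(54)=18 ⇒ 54

a_54 = 54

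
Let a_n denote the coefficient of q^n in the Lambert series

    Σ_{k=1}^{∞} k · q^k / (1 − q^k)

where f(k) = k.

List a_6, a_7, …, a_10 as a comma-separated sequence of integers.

12, 8, 15, 13, 18

d|6:{6,3,2,1}  Σf=6+3+2+1=12
d|7:{1,7}  Σf=1+7=8
q^8  k|8↦f(k): 8:8 4:4 2:2 1:1  a_8=15
n=9: 9·1 3·3 1·9  f→[9+3+1]=13
q^10  k|10↦f(k): 10:10 5:5 2:2 1:1  a_10=18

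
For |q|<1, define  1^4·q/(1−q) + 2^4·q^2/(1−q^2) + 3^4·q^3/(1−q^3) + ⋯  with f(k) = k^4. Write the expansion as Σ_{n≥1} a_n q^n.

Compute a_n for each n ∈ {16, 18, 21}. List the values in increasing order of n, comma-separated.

[q^16] f(1)=1,f(2)=16,f(4)=256,f(8)=4096,f(16)=65536 ⇒ 69905
q^18  k|18↦f(k): 1:1 2:16 3:81 6:1296 9:6561 18:104976  a_18=112931
n=21: 21·1 7·3 3·7 1·21  f→[194481+2401+81+1]=196964

69905, 112931, 196964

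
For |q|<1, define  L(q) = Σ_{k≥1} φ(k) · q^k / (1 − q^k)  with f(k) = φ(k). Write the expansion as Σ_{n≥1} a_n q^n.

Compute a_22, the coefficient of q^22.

q^22  k|22↦φ(k): 1:1 2:1 11:10 22:10  a_22=22

a_22 = 22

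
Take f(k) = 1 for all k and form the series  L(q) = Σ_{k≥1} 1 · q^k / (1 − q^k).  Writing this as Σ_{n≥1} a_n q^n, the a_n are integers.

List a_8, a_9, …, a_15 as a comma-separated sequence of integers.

4, 3, 4, 2, 6, 2, 4, 4

n=8: 8·1 4·2 2·4 1·8  f→[1+1+1+1]=4
q^9  k|9↦f(k): 1:1 3:1 9:1  a_9=3
d|10:{1,2,5,10}  Σf=1+1+1+1=4
q^11  k|11↦f(k): 1:1 11:1  a_11=2
n=12: 12·1 6·2 4·3 3·4 2·6 1·12  f→[1+1+1+1+1+1]=6
d|13:{13,1}  Σf=1+1=2
n=14: 14·1 7·2 2·7 1·14  f→[1+1+1+1]=4
[q^15] f(1)=1,f(3)=1,f(5)=1,f(15)=1 ⇒ 4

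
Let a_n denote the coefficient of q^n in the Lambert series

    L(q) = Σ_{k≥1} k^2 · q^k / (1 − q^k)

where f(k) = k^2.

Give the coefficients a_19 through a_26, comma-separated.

362, 546, 500, 610, 530, 850, 651, 850

d|19:{19,1}  Σf=361+1=362
q^20  k|20↦f(k): 1:1 2:4 4:16 5:25 10:100 20:400  a_20=546
d|21:{1,3,7,21}  Σf=1+9+49+441=500
d|22:{22,11,2,1}  Σf=484+121+4+1=610
d|23:{23,1}  Σf=529+1=530
[q^24] f(1)=1,f(2)=4,f(3)=9,f(4)=16,f(6)=36,f(8)=64,f(12)=144,f(24)=576 ⇒ 850
q^25  k|25↦f(k): 25:625 5:25 1:1  a_25=651
q^26  k|26↦f(k): 1:1 2:4 13:169 26:676  a_26=850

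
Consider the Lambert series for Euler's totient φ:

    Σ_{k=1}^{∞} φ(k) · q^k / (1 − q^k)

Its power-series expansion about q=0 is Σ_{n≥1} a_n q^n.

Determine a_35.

n=35: 1·35 5·7 7·5 35·1  φ→[1+4+6+24]=35

a_35 = 35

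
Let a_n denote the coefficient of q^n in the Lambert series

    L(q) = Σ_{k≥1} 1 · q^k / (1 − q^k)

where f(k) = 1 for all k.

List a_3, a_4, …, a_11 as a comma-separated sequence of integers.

2, 3, 2, 4, 2, 4, 3, 4, 2

q^3  k|3↦f(k): 1:1 3:1  a_3=2
d|4:{1,2,4}  Σf=1+1+1=3
d|5:{1,5}  Σf=1+1=2
[q^6] f(6)=1,f(3)=1,f(2)=1,f(1)=1 ⇒ 4
d|7:{7,1}  Σf=1+1=2
[q^8] f(1)=1,f(2)=1,f(4)=1,f(8)=1 ⇒ 4
[q^9] f(1)=1,f(3)=1,f(9)=1 ⇒ 3
[q^10] f(1)=1,f(2)=1,f(5)=1,f(10)=1 ⇒ 4
[q^11] f(11)=1,f(1)=1 ⇒ 2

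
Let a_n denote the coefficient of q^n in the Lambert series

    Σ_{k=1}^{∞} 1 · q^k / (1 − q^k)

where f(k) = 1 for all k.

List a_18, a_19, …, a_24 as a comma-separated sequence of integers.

6, 2, 6, 4, 4, 2, 8

d|18:{1,2,3,6,9,18}  Σf=1+1+1+1+1+1=6
d|19:{1,19}  Σf=1+1=2
[q^20] f(20)=1,f(10)=1,f(5)=1,f(4)=1,f(2)=1,f(1)=1 ⇒ 6
d|21:{1,3,7,21}  Σf=1+1+1+1=4
[q^22] f(22)=1,f(11)=1,f(2)=1,f(1)=1 ⇒ 4
n=23: 1·23 23·1  f→[1+1]=2
d|24:{24,12,8,6,4,3,2,1}  Σf=1+1+1+1+1+1+1+1=8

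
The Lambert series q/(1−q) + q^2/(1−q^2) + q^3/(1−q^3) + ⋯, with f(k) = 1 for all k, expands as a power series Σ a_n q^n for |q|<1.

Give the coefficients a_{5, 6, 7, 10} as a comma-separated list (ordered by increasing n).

d|5:{5,1}  Σf=1+1=2
q^6  k|6↦f(k): 1:1 2:1 3:1 6:1  a_6=4
[q^7] f(1)=1,f(7)=1 ⇒ 2
n=10: 10·1 5·2 2·5 1·10  f→[1+1+1+1]=4

2, 4, 2, 4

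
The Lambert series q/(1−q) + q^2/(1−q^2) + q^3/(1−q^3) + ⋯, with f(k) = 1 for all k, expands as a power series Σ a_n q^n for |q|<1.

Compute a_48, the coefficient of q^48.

a_48 = 10

d|48:{1,2,3,4,6,8,12,16,24,48}  Σf=1+1+1+1+1+1+1+1+1+1=10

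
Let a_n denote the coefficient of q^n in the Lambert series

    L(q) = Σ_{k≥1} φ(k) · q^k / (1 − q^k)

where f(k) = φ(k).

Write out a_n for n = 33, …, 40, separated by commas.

n=33: 1·33 3·11 11·3 33·1  φ→[1+2+10+20]=33
d|34:{34,17,2,1}  Σφ=16+16+1+1=34
d|35:{1,5,7,35}  Σφ=1+4+6+24=35
n=36: 1·36 2·18 3·12 4·9 6·6 9·4 12·3 18·2 36·1  φ→[1+1+2+2+2+6+4+6+12]=36
q^37  k|37↦φ(k): 37:36 1:1  a_37=37
[q^38] φ(38)=18,φ(19)=18,φ(2)=1,φ(1)=1 ⇒ 38
n=39: 39·1 13·3 3·13 1·39  φ→[24+12+2+1]=39
q^40  k|40↦φ(k): 40:16 20:8 10:4 8:4 5:4 4:2 2:1 1:1  a_40=40

33, 34, 35, 36, 37, 38, 39, 40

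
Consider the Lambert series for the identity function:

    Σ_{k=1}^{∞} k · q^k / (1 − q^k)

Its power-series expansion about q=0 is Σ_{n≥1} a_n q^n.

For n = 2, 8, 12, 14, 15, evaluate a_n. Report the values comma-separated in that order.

3, 15, 28, 24, 24

q^2  k|2↦f(k): 2:2 1:1  a_2=3
q^8  k|8↦f(k): 8:8 4:4 2:2 1:1  a_8=15
q^12  k|12↦f(k): 12:12 6:6 4:4 3:3 2:2 1:1  a_12=28
q^14  k|14↦f(k): 1:1 2:2 7:7 14:14  a_14=24
q^15  k|15↦f(k): 15:15 5:5 3:3 1:1  a_15=24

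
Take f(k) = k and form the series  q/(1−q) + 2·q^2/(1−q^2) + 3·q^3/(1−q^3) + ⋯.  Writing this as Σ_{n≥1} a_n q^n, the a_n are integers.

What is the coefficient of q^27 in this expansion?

a_27 = 40

q^27  k|27↦f(k): 1:1 3:3 9:9 27:27  a_27=40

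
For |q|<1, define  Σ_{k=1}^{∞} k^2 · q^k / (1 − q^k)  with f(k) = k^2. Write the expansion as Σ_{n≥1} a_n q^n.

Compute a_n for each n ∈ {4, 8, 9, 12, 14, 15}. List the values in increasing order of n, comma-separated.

21, 85, 91, 210, 250, 260

d|4:{4,2,1}  Σf=16+4+1=21
q^8  k|8↦f(k): 1:1 2:4 4:16 8:64  a_8=85
q^9  k|9↦f(k): 9:81 3:9 1:1  a_9=91
[q^12] f(12)=144,f(6)=36,f(4)=16,f(3)=9,f(2)=4,f(1)=1 ⇒ 210
d|14:{1,2,7,14}  Σf=1+4+49+196=250
n=15: 15·1 5·3 3·5 1·15  f→[225+25+9+1]=260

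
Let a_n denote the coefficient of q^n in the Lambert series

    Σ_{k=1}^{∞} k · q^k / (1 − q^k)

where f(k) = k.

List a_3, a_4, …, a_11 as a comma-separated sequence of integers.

n=3: 3·1 1·3  f→[3+1]=4
n=4: 1·4 2·2 4·1  f→[1+2+4]=7
q^5  k|5↦f(k): 5:5 1:1  a_5=6
[q^6] f(1)=1,f(2)=2,f(3)=3,f(6)=6 ⇒ 12
n=7: 7·1 1·7  f→[7+1]=8
n=8: 8·1 4·2 2·4 1·8  f→[8+4+2+1]=15
[q^9] f(9)=9,f(3)=3,f(1)=1 ⇒ 13
[q^10] f(10)=10,f(5)=5,f(2)=2,f(1)=1 ⇒ 18
q^11  k|11↦f(k): 11:11 1:1  a_11=12

4, 7, 6, 12, 8, 15, 13, 18, 12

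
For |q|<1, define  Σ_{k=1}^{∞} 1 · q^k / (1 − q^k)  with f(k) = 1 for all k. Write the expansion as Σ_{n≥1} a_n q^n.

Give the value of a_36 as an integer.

d|36:{36,18,12,9,6,4,3,2,1}  Σf=1+1+1+1+1+1+1+1+1=9

a_36 = 9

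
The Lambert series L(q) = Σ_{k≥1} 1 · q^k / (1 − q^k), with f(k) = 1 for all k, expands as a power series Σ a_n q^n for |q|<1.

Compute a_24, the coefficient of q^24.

n=24: 1·24 2·12 3·8 4·6 6·4 8·3 12·2 24·1  f→[1+1+1+1+1+1+1+1]=8

a_24 = 8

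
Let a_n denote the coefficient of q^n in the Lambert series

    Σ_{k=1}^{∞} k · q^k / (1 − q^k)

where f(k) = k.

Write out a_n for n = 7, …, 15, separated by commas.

8, 15, 13, 18, 12, 28, 14, 24, 24

q^7  k|7↦f(k): 1:1 7:7  a_7=8
d|8:{8,4,2,1}  Σf=8+4+2+1=15
d|9:{1,3,9}  Σf=1+3+9=13
[q^10] f(1)=1,f(2)=2,f(5)=5,f(10)=10 ⇒ 18
d|11:{11,1}  Σf=11+1=12
n=12: 1·12 2·6 3·4 4·3 6·2 12·1  f→[1+2+3+4+6+12]=28
[q^13] f(13)=13,f(1)=1 ⇒ 14
q^14  k|14↦f(k): 1:1 2:2 7:7 14:14  a_14=24
d|15:{15,5,3,1}  Σf=15+5+3+1=24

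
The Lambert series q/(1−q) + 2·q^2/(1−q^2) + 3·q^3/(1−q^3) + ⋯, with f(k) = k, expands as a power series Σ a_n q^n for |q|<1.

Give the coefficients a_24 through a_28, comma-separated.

[q^24] f(24)=24,f(12)=12,f(8)=8,f(6)=6,f(4)=4,f(3)=3,f(2)=2,f(1)=1 ⇒ 60
n=25: 1·25 5·5 25·1  f→[1+5+25]=31
d|26:{1,2,13,26}  Σf=1+2+13+26=42
q^27  k|27↦f(k): 1:1 3:3 9:9 27:27  a_27=40
n=28: 1·28 2·14 4·7 7·4 14·2 28·1  f→[1+2+4+7+14+28]=56

60, 31, 42, 40, 56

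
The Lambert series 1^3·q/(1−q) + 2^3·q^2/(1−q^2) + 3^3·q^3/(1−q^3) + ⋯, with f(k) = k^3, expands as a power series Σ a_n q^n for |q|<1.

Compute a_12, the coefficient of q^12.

a_12 = 2044

d|12:{12,6,4,3,2,1}  Σf=1728+216+64+27+8+1=2044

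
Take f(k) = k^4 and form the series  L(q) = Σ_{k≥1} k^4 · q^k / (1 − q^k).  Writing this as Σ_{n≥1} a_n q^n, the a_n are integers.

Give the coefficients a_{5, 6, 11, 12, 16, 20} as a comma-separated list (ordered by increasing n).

[q^5] f(5)=625,f(1)=1 ⇒ 626
n=6: 1·6 2·3 3·2 6·1  f→[1+16+81+1296]=1394
d|11:{1,11}  Σf=1+14641=14642
q^12  k|12↦f(k): 12:20736 6:1296 4:256 3:81 2:16 1:1  a_12=22386
n=16: 1·16 2·8 4·4 8·2 16·1  f→[1+16+256+4096+65536]=69905
[q^20] f(1)=1,f(2)=16,f(4)=256,f(5)=625,f(10)=10000,f(20)=160000 ⇒ 170898

626, 1394, 14642, 22386, 69905, 170898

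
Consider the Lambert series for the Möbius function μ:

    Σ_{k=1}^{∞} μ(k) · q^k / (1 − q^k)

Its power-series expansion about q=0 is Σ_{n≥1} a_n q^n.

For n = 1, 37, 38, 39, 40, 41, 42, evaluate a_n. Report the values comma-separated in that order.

d|1:{1}  Σμ=1=1
d|37:{1,37}  Σμ=1+(-1)=0
[q^38] μ(38)=1,μ(19)=-1,μ(2)=-1,μ(1)=1 ⇒ 0
q^39  k|39↦μ(k): 39:1 13:-1 3:-1 1:1  a_39=0
[q^40] μ(1)=1,μ(2)=-1,μ(4)=0,μ(5)=-1,μ(8)=0,μ(10)=1,μ(20)=0,μ(40)=0 ⇒ 0
d|41:{1,41}  Σμ=1+(-1)=0
n=42: 42·1 21·2 14·3 7·6 6·7 3·14 2·21 1·42  μ→[(-1)+1+1+(-1)+1+(-1)+(-1)+1]=0

1, 0, 0, 0, 0, 0, 0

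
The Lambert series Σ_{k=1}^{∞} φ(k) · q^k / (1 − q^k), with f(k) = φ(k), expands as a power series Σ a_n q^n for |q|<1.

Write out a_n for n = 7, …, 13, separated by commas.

q^7  k|7↦φ(k): 1:1 7:6  a_7=7
q^8  k|8↦φ(k): 1:1 2:1 4:2 8:4  a_8=8
n=9: 1·9 3·3 9·1  φ→[1+2+6]=9
n=10: 1·10 2·5 5·2 10·1  φ→[1+1+4+4]=10
q^11  k|11↦φ(k): 11:10 1:1  a_11=11
d|12:{1,2,3,4,6,12}  Σφ=1+1+2+2+2+4=12
[q^13] φ(1)=1,φ(13)=12 ⇒ 13

7, 8, 9, 10, 11, 12, 13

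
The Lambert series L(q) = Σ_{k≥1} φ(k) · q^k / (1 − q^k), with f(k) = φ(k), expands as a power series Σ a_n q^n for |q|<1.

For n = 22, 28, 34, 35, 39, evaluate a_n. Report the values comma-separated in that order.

q^22  k|22↦φ(k): 1:1 2:1 11:10 22:10  a_22=22
n=28: 1·28 2·14 4·7 7·4 14·2 28·1  φ→[1+1+2+6+6+12]=28
q^34  k|34↦φ(k): 34:16 17:16 2:1 1:1  a_34=34
q^35  k|35↦φ(k): 1:1 5:4 7:6 35:24  a_35=35
q^39  k|39↦φ(k): 1:1 3:2 13:12 39:24  a_39=39

22, 28, 34, 35, 39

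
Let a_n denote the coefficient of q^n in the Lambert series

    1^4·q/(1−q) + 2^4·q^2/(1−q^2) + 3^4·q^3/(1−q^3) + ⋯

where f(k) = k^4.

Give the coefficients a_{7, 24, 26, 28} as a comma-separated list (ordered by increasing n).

2402, 358258, 485554, 655746

q^7  k|7↦f(k): 7:2401 1:1  a_7=2402
q^24  k|24↦f(k): 24:331776 12:20736 8:4096 6:1296 4:256 3:81 2:16 1:1  a_24=358258
q^26  k|26↦f(k): 26:456976 13:28561 2:16 1:1  a_26=485554
[q^28] f(28)=614656,f(14)=38416,f(7)=2401,f(4)=256,f(2)=16,f(1)=1 ⇒ 655746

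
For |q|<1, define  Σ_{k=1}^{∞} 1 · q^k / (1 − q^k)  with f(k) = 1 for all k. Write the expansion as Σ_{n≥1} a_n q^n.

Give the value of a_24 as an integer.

a_24 = 8

q^24  k|24↦f(k): 1:1 2:1 3:1 4:1 6:1 8:1 12:1 24:1  a_24=8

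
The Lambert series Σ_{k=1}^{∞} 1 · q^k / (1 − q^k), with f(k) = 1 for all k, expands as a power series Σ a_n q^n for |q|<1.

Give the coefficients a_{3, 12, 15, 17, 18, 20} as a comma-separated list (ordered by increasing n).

[q^3] f(3)=1,f(1)=1 ⇒ 2
q^12  k|12↦f(k): 1:1 2:1 3:1 4:1 6:1 12:1  a_12=6
n=15: 15·1 5·3 3·5 1·15  f→[1+1+1+1]=4
q^17  k|17↦f(k): 17:1 1:1  a_17=2
[q^18] f(18)=1,f(9)=1,f(6)=1,f(3)=1,f(2)=1,f(1)=1 ⇒ 6
d|20:{1,2,4,5,10,20}  Σf=1+1+1+1+1+1=6

2, 6, 4, 2, 6, 6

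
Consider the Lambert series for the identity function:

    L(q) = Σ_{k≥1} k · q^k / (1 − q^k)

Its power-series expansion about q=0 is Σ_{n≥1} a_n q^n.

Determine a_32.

n=32: 32·1 16·2 8·4 4·8 2·16 1·32  f→[32+16+8+4+2+1]=63

a_32 = 63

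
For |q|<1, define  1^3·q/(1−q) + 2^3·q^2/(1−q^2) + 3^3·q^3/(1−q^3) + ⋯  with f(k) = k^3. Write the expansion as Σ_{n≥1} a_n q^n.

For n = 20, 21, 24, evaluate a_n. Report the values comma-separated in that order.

d|20:{20,10,5,4,2,1}  Σf=8000+1000+125+64+8+1=9198
d|21:{1,3,7,21}  Σf=1+27+343+9261=9632
q^24  k|24↦f(k): 24:13824 12:1728 8:512 6:216 4:64 3:27 2:8 1:1  a_24=16380

9198, 9632, 16380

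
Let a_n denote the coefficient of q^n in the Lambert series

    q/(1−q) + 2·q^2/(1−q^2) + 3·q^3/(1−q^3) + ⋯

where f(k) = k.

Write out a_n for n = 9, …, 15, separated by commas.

n=9: 1·9 3·3 9·1  f→[1+3+9]=13
q^10  k|10↦f(k): 1:1 2:2 5:5 10:10  a_10=18
[q^11] f(1)=1,f(11)=11 ⇒ 12
d|12:{12,6,4,3,2,1}  Σf=12+6+4+3+2+1=28
q^13  k|13↦f(k): 1:1 13:13  a_13=14
q^14  k|14↦f(k): 14:14 7:7 2:2 1:1  a_14=24
d|15:{1,3,5,15}  Σf=1+3+5+15=24

13, 18, 12, 28, 14, 24, 24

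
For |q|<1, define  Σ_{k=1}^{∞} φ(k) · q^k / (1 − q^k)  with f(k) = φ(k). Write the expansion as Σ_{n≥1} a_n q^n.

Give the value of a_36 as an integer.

n=36: 36·1 18·2 12·3 9·4 6·6 4·9 3·12 2·18 1·36  φ→[12+6+4+6+2+2+2+1+1]=36

a_36 = 36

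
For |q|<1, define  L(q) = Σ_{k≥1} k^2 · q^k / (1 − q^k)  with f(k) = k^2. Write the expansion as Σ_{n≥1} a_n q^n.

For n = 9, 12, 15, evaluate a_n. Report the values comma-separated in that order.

d|9:{1,3,9}  Σf=1+9+81=91
d|12:{12,6,4,3,2,1}  Σf=144+36+16+9+4+1=210
d|15:{15,5,3,1}  Σf=225+25+9+1=260

91, 210, 260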